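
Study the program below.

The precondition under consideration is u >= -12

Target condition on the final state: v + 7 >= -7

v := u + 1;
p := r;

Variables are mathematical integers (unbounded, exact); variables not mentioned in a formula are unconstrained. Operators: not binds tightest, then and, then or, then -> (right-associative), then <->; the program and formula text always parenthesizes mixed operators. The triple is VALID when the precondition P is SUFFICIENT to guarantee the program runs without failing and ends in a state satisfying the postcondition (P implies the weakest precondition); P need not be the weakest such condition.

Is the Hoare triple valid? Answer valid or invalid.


Working backward. After the program, the postcondition v + 7 >= -7 must hold; in canonical form it is v >= -14.
Before p := r: v >= -14
Before v := u + 1: u >= -15
The weakest precondition is u >= -15.
Check whether u >= -12 implies it.
Every state satisfying the precondition satisfies the weakest precondition: the implication holds.
Answer: valid


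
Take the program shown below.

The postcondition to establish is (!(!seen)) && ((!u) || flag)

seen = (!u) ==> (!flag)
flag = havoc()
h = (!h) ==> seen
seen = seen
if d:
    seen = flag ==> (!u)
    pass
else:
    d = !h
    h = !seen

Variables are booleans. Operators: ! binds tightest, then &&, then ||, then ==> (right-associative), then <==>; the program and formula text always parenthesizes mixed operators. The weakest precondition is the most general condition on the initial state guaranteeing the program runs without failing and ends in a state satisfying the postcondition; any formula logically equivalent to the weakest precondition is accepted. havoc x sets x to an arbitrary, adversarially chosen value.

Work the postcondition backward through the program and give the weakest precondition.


Working backward. After the program, the postcondition (!(!seen)) && ((!u) || flag) must hold; in canonical form it is seen && ((!u) || flag).
Then branch requires (flag ==> (!u)) && ((!u) || flag); else branch requires seen && ((!u) || flag).
Before the if: (d ==> ((flag ==> (!u)) && ((!u) || flag))) && ((!d) ==> (seen && ((!u) || flag)))
Before seen := seen: (d ==> ((flag ==> (!u)) && ((!u) || flag))) && ((!d) ==> (seen && ((!u) || flag)))
Before h := (!h) ==> seen: (d ==> ((flag ==> (!u)) && ((!u) || flag))) && ((!d) ==> (seen && ((!u) || flag)))
Before havoc flag: (d ==> (!u)) && ((!d) ==> seen) && ((!d) ==> (seen && (!u)))
Before seen := (!u) ==> (!flag): (d ==> (!u)) && ((!d) ==> ((!u) ==> (!flag))) && ((!d) ==> (((!u) ==> (!flag)) && (!u)))
Answer: WP = (d ==> (!u)) && ((!d) ==> ((!u) ==> (!flag))) && ((!d) ==> (((!u) ==> (!flag)) && (!u)))


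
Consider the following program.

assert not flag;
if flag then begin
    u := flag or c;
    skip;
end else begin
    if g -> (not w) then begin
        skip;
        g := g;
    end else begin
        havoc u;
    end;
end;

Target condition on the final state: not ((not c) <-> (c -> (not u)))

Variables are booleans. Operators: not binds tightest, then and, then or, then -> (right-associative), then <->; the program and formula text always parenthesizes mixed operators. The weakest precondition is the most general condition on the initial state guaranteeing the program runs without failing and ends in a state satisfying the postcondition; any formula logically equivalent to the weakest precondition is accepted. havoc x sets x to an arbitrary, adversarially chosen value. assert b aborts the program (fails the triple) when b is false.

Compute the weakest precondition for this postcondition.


Working backward. After the program, not ((not c) <-> (c -> (not u))) must hold.
Then branch requires not ((not c) <-> (c -> (not (flag or c)))); else branch requires ((g -> (not w)) -> (not ((not c) <-> (c -> (not u))))) and (g -> (not w)).
Before the if: (flag -> (not ((not c) <-> (c -> (not (flag or c)))))) and ((not flag) -> (((g -> (not w)) -> (not ((not c) <-> (c -> (not u))))) and (g -> (not w))))
Before assert not flag: (not flag) and (flag -> (not ((not c) <-> (c -> (not (flag or c)))))) and ((not flag) -> (((g -> (not w)) -> (not ((not c) <-> (c -> (not u))))) and (g -> (not w))))
Answer: WP = (not flag) and (flag -> (not ((not c) <-> (c -> (not (flag or c)))))) and ((not flag) -> (((g -> (not w)) -> (not ((not c) <-> (c -> (not u))))) and (g -> (not w))))


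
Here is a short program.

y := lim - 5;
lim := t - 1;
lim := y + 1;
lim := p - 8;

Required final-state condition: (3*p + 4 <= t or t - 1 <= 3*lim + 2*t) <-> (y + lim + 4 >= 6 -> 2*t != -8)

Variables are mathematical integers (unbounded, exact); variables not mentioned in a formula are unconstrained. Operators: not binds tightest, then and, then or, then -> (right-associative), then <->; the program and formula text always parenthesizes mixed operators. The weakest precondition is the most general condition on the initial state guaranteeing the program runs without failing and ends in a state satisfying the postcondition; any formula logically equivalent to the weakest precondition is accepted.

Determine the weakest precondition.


Working backward. After the program, the postcondition (3*p + 4 <= t or t - 1 <= 3*lim + 2*t) <-> (y + lim + 4 >= 6 -> 2*t != -8) must hold; in canonical form it is (3*p <= t - 4 or 3*lim + t >= -1) <-> (lim + y >= 2 -> 2*t != -8).
Before lim := p - 8: (3*p <= t - 4 or 3*p + t >= 23) <-> (p + y >= 10 -> 2*t != -8)
Before lim := y + 1: (3*p <= t - 4 or 3*p + t >= 23) <-> (p + y >= 10 -> 2*t != -8)
Before lim := t - 1: (3*p <= t - 4 or 3*p + t >= 23) <-> (p + y >= 10 -> 2*t != -8)
Before y := lim - 5: (3*p <= t - 4 or 3*p + t >= 23) <-> (lim + p >= 15 -> 2*t != -8)
Answer: WP = (3*p <= t - 4 or 3*p + t >= 23) <-> (lim + p >= 15 -> 2*t != -8)


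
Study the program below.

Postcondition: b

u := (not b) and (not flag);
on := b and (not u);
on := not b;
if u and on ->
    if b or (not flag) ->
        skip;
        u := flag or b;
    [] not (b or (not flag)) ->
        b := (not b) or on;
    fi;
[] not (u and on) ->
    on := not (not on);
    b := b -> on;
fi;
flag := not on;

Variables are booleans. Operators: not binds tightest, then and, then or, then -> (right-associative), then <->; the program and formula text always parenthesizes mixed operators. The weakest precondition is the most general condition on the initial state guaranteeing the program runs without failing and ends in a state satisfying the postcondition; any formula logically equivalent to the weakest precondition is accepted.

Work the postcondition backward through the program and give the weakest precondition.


Working backward. After the program, b must hold.
Before flag := not on: b
Then branch requires ((b or (not flag)) -> b) and ((not (b or (not flag))) -> ((not b) or on)); else branch requires b -> on.
Before the if: ((u and on) -> (((b or (not flag)) -> b) and ((not (b or (not flag))) -> ((not b) or on)))) and ((not (u and on)) -> (b -> on))
Before on := not b: ((u and (not b)) -> (((b or (not flag)) -> b) and ((not (b or (not flag))) -> (not b)))) and ((not (u and (not b))) -> (b -> (not b)))
Before on := b and (not u): ((u and (not b)) -> (((b or (not flag)) -> b) and ((not (b or (not flag))) -> (not b)))) and ((not (u and (not b))) -> (b -> (not b)))
Before u := (not b) and (not flag): (((not b) and (not flag)) -> (((b or (not flag)) -> b) and ((not (b or (not flag))) -> (not b)))) and ((not ((not b) and (not flag))) -> (b -> (not b)))
Answer: WP = (((not b) and (not flag)) -> (((b or (not flag)) -> b) and ((not (b or (not flag))) -> (not b)))) and ((not ((not b) and (not flag))) -> (b -> (not b)))


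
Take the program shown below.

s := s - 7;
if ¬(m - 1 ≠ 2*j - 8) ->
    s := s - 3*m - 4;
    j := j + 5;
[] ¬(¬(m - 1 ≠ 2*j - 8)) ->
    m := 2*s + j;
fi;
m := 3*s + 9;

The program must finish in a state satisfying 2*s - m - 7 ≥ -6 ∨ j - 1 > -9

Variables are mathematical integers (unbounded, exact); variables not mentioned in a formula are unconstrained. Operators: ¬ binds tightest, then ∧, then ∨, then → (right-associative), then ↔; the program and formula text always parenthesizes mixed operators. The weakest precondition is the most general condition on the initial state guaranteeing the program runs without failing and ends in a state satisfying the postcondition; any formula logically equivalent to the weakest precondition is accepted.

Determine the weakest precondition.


Working backward. After the program, the postcondition 2*s - m - 7 ≥ -6 ∨ j - 1 > -9 must hold; in canonical form it is 2*s ≥ m + 1 ∨ j > -8.
Before m := 3*s + 9: s ≤ -10 ∨ j > -8
Then branch requires s ≤ 3*m - 6 ∨ j > -13; else branch requires s ≤ -10 ∨ j > -8.
Before the if: ((¬(m ≠ 2*j - 7)) → (s ≤ 3*m - 6 ∨ j > -13)) ∧ (m ≠ 2*j - 7 → (s ≤ -10 ∨ j > -8))
Before s := s - 7: ((¬(m ≠ 2*j - 7)) → (s ≤ 3*m + 1 ∨ j > -13)) ∧ (m ≠ 2*j - 7 → (s ≤ -3 ∨ j > -8))
Answer: WP = ((¬(m ≠ 2*j - 7)) → (s ≤ 3*m + 1 ∨ j > -13)) ∧ (m ≠ 2*j - 7 → (s ≤ -3 ∨ j > -8))


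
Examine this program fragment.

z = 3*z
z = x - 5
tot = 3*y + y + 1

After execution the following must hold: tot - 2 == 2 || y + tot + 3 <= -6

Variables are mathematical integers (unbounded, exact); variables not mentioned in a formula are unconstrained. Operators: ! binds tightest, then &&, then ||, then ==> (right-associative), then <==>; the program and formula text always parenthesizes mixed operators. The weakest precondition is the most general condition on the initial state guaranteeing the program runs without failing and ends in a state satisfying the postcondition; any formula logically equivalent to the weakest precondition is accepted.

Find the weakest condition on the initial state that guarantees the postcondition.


Working backward. After the program, the postcondition tot - 2 == 2 || y + tot + 3 <= -6 must hold; in canonical form it is tot == 4 || tot + y <= -9.
Before tot := 3*y + y + 1: 4*y == 3 || 5*y <= -10
Before z := x - 5: 4*y == 3 || 5*y <= -10
Before z := 3*z: 4*y == 3 || 5*y <= -10
Answer: WP = 4*y == 3 || 5*y <= -10


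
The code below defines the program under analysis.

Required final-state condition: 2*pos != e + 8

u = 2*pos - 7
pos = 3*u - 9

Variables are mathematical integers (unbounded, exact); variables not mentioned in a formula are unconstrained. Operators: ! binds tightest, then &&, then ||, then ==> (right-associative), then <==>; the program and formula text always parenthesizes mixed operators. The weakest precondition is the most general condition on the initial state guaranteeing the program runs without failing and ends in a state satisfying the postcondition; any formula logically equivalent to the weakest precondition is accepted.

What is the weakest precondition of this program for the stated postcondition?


Working backward. After the program, 2*pos != e + 8 must hold.
Before pos := 3*u - 9: 6*u != e + 26
Before u := 2*pos - 7: 12*pos != e + 68
Answer: WP = 12*pos != e + 68


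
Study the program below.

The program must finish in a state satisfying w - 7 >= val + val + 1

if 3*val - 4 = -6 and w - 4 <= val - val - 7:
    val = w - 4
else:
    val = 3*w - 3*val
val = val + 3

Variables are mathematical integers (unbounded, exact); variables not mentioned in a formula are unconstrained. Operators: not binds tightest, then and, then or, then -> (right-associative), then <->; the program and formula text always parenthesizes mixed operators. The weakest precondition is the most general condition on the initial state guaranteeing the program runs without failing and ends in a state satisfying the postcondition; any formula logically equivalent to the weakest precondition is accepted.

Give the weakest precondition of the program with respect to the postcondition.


Working backward. After the program, the postcondition w - 7 >= val + val + 1 must hold; in canonical form it is w >= 2*val + 8.
Before val := val + 3: w >= 2*val + 14
Then branch requires w <= -6; else branch requires 6*val >= 5*w + 14.
Before the if: ((3*val = -2 and w <= -3) -> w <= -6) and ((not (3*val = -2 and w <= -3)) -> 6*val >= 5*w + 14)
Answer: WP = ((3*val = -2 and w <= -3) -> w <= -6) and ((not (3*val = -2 and w <= -3)) -> 6*val >= 5*w + 14)


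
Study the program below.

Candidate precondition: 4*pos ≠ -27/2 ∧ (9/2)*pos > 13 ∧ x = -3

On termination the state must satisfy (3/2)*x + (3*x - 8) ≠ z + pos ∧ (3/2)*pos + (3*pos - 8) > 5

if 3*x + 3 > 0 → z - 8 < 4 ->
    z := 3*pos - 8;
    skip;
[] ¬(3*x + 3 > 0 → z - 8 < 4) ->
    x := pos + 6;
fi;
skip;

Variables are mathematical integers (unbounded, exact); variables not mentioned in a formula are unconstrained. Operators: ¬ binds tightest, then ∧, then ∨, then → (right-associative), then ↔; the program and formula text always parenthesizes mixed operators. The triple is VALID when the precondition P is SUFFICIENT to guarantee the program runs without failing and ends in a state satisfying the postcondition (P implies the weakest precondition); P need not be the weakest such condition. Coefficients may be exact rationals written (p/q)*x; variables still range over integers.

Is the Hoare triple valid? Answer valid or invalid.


Working backward. After the program, the postcondition (3/2)*x + (3*x - 8) ≠ z + pos ∧ (3/2)*pos + (3*pos - 8) > 5 must hold; in canonical form it is (9/2)*x ≠ pos + z + 8 ∧ (9/2)*pos > 13.
Before skip: (9/2)*x ≠ pos + z + 8 ∧ (9/2)*pos > 13
Then branch requires (9/2)*x ≠ 4*pos ∧ (9/2)*pos > 13; else branch requires (7/2)*pos ≠ z - 19 ∧ (9/2)*pos > 13.
Before the if: ((3*x > -3 → z < 12) → ((9/2)*x ≠ 4*pos ∧ (9/2)*pos > 13)) ∧ ((¬(3*x > -3 → z < 12)) → ((7/2)*pos ≠ z - 19 ∧ (9/2)*pos > 13))
The weakest precondition is ((3*x > -3 → z < 12) → ((9/2)*x ≠ 4*pos ∧ (9/2)*pos > 13)) ∧ ((¬(3*x > -3 → z < 12)) → ((7/2)*pos ≠ z - 19 ∧ (9/2)*pos > 13)).
Check whether 4*pos ≠ -27/2 ∧ (9/2)*pos > 13 ∧ x = -3 implies it.
Every state satisfying the precondition satisfies the weakest precondition: the implication holds.
Answer: valid


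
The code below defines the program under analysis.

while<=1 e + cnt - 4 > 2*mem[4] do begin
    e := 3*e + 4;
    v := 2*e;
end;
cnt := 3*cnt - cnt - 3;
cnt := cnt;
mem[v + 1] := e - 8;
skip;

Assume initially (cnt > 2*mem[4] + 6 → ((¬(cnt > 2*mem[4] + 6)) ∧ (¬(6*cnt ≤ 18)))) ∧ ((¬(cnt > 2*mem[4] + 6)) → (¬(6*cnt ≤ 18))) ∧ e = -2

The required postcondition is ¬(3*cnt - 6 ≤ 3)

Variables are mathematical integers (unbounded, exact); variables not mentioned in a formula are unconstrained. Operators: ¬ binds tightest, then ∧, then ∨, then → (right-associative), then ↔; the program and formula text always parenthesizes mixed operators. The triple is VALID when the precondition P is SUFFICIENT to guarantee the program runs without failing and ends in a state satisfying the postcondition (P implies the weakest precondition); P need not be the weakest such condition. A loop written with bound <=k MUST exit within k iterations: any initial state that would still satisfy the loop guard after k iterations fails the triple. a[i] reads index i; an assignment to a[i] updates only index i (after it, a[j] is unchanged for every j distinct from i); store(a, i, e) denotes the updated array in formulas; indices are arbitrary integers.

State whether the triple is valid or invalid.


Working backward. After the program, the postcondition ¬(3*cnt - 6 ≤ 3) must hold; in canonical form it is ¬(3*cnt ≤ 9).
Before skip: ¬(3*cnt ≤ 9)
Before mem[v + 1] := e - 8: ¬(3*cnt ≤ 9)
Before cnt := cnt: ¬(3*cnt ≤ 9)
Before cnt := 3*cnt - cnt - 3: ¬(6*cnt ≤ 18)
Before the loop (bound <=1), unroll the exhaustion recursion (WP_0 = exit-now case; WP_j = one more guarded iteration, up to j = 1):
  WP_0: (¬(cnt + e > 2*mem[4] + 4)) ∧ (¬(6*cnt ≤ 18))
  WP_1: (cnt + e > 2*mem[4] + 4 → ((¬(cnt + 3*e > 2*mem[4])) ∧ (¬(6*cnt ≤ 18)))) ∧ ((¬(cnt + e > 2*mem[4] + 4)) → (¬(6*cnt ≤ 18)))
So before the loop: (cnt + e > 2*mem[4] + 4 → ((¬(cnt + 3*e > 2*mem[4])) ∧ (¬(6*cnt ≤ 18)))) ∧ ((¬(cnt + e > 2*mem[4] + 4)) → (¬(6*cnt ≤ 18)))
The weakest precondition is (cnt + e > 2*mem[4] + 4 → ((¬(cnt + 3*e > 2*mem[4])) ∧ (¬(6*cnt ≤ 18)))) ∧ ((¬(cnt + e > 2*mem[4] + 4)) → (¬(6*cnt ≤ 18))).
Check whether (cnt > 2*mem[4] + 6 → ((¬(cnt > 2*mem[4] + 6)) ∧ (¬(6*cnt ≤ 18)))) ∧ ((¬(cnt > 2*mem[4] + 6)) → (¬(6*cnt ≤ 18))) ∧ e = -2 implies it.
Every state satisfying the precondition satisfies the weakest precondition: the implication holds.
Answer: valid


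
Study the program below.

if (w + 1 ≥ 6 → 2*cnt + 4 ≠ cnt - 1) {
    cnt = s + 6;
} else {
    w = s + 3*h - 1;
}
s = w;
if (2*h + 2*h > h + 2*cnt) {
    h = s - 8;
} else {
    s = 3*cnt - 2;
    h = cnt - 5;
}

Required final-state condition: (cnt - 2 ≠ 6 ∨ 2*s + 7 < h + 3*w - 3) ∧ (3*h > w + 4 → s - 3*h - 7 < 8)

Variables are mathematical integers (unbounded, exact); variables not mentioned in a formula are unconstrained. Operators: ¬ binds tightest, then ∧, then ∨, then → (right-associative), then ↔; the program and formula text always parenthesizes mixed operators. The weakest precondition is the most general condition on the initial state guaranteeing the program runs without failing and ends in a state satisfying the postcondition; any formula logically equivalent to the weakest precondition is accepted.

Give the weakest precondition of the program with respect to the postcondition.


Working backward. After the program, the postcondition (cnt - 2 ≠ 6 ∨ 2*s + 7 < h + 3*w - 3) ∧ (3*h > w + 4 → s - 3*h - 7 < 8) must hold; in canonical form it is (cnt ≠ 8 ∨ 2*s < h + 3*w - 10) ∧ (3*h > w + 4 → s < 3*h + 15).
Then branch requires (cnt ≠ 8 ∨ s < 3*w - 18) ∧ (3*s > w + 28 → 2*s > 9); else branch requires cnt ≠ 8 ∨ 5*cnt < 3*w - 11.
Before the if: (3*h > 2*cnt → ((cnt ≠ 8 ∨ s < 3*w - 18) ∧ (3*s > w + 28 → 2*s > 9))) ∧ ((¬(3*h > 2*cnt)) → (cnt ≠ 8 ∨ 5*cnt < 3*w - 11))
Before s := w: (3*h > 2*cnt → ((cnt ≠ 8 ∨ 2*w > 18) ∧ (2*w > 28 → 2*w > 9))) ∧ ((¬(3*h > 2*cnt)) → (cnt ≠ 8 ∨ 5*cnt < 3*w - 11))
Then branch requires (3*h > 2*s + 12 → ((s ≠ 2 ∨ 2*w > 18) ∧ (2*w > 28 → 2*w > 9))) ∧ ((¬(3*h > 2*s + 12)) → (s ≠ 2 ∨ 5*s < 3*w - 41)); else branch requires (3*h > 2*cnt → ((cnt ≠ 8 ∨ 6*h + 2*s > 20) ∧ (6*h + 2*s > 30 → 6*h + 2*s > 11))) ∧ ((¬(3*h > 2*cnt)) → (cnt ≠ 8 ∨ 5*cnt < 9*h + 3*s - 14)).
Before the if: ((w ≥ 5 → cnt ≠ -5) → ((3*h > 2*s + 12 → ((s ≠ 2 ∨ 2*w > 18) ∧ (2*w > 28 → 2*w > 9))) ∧ ((¬(3*h > 2*s + 12)) → (s ≠ 2 ∨ 5*s < 3*w - 41)))) ∧ ((¬(w ≥ 5 → cnt ≠ -5)) → ((3*h > 2*cnt → ((cnt ≠ 8 ∨ 6*h + 2*s > 20) ∧ (6*h + 2*s > 30 → 6*h + 2*s > 11))) ∧ ((¬(3*h > 2*cnt)) → (cnt ≠ 8 ∨ 5*cnt < 9*h + 3*s - 14))))
Answer: WP = ((w ≥ 5 → cnt ≠ -5) → ((3*h > 2*s + 12 → ((s ≠ 2 ∨ 2*w > 18) ∧ (2*w > 28 → 2*w > 9))) ∧ ((¬(3*h > 2*s + 12)) → (s ≠ 2 ∨ 5*s < 3*w - 41)))) ∧ ((¬(w ≥ 5 → cnt ≠ -5)) → ((3*h > 2*cnt → ((cnt ≠ 8 ∨ 6*h + 2*s > 20) ∧ (6*h + 2*s > 30 → 6*h + 2*s > 11))) ∧ ((¬(3*h > 2*cnt)) → (cnt ≠ 8 ∨ 5*cnt < 9*h + 3*s - 14))))


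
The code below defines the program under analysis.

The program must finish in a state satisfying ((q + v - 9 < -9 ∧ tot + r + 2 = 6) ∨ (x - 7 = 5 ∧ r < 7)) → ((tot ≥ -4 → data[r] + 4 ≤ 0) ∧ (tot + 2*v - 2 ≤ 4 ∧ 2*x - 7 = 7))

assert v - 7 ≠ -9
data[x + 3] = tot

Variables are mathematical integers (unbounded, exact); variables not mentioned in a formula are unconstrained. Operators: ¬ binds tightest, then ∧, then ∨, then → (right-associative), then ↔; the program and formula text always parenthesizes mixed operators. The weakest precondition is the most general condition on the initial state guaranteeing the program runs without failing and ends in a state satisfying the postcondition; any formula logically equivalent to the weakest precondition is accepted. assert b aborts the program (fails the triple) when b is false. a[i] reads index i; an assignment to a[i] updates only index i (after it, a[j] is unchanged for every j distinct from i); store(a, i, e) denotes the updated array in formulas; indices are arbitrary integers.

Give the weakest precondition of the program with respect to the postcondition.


Working backward. After the program, the postcondition ((q + v - 9 < -9 ∧ tot + r + 2 = 6) ∨ (x - 7 = 5 ∧ r < 7)) → ((tot ≥ -4 → data[r] + 4 ≤ 0) ∧ (tot + 2*v - 2 ≤ 4 ∧ 2*x - 7 = 7)) must hold; in canonical form it is ((q + v < 0 ∧ r + tot = 4) ∨ (x = 12 ∧ r < 7)) → ((tot ≥ -4 → data[r] ≤ -4) ∧ tot + 2*v ≤ 6 ∧ 2*x = 14).
Before data[x + 3] := tot: ((q + v < 0 ∧ r + tot = 4) ∨ (x = 12 ∧ r < 7)) → ((tot ≥ -4 → store(data, x + 3, tot)[r] ≤ -4) ∧ tot + 2*v ≤ 6 ∧ 2*x = 14)
Before assert v - 7 ≠ -9: v ≠ -2 ∧ (((q + v < 0 ∧ r + tot = 4) ∨ (x = 12 ∧ r < 7)) → ((tot ≥ -4 → store(data, x + 3, tot)[r] ≤ -4) ∧ tot + 2*v ≤ 6 ∧ 2*x = 14))
Answer: WP = v ≠ -2 ∧ (((q + v < 0 ∧ r + tot = 4) ∨ (x = 12 ∧ r < 7)) → ((tot ≥ -4 → store(data, x + 3, tot)[r] ≤ -4) ∧ tot + 2*v ≤ 6 ∧ 2*x = 14))


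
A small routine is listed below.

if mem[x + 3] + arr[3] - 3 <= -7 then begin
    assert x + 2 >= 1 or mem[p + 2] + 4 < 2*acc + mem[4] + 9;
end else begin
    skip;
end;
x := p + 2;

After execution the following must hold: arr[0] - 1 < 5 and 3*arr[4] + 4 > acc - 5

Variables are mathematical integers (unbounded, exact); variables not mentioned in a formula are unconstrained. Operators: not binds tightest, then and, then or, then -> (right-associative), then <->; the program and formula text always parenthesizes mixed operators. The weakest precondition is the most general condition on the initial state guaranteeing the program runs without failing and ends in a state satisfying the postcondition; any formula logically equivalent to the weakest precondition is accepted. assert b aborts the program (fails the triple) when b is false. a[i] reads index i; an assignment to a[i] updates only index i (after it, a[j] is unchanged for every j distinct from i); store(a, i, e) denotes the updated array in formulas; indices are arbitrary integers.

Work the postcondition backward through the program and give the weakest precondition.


Working backward. After the program, the postcondition arr[0] - 1 < 5 and 3*arr[4] + 4 > acc - 5 must hold; in canonical form it is arr[0] < 6 and 3*arr[4] > acc - 9.
Before x := p + 2: arr[0] < 6 and 3*arr[4] > acc - 9
Then branch requires (x >= -1 or mem[p + 2] < mem[4] + 2*acc + 5) and arr[0] < 6 and 3*arr[4] > acc - 9; else branch requires arr[0] < 6 and 3*arr[4] > acc - 9.
Before the if: (arr[3] + mem[x + 3] <= -4 -> ((x >= -1 or mem[p + 2] < mem[4] + 2*acc + 5) and arr[0] < 6 and 3*arr[4] > acc - 9)) and ((not (arr[3] + mem[x + 3] <= -4)) -> (arr[0] < 6 and 3*arr[4] > acc - 9))
Answer: WP = (arr[3] + mem[x + 3] <= -4 -> ((x >= -1 or mem[p + 2] < mem[4] + 2*acc + 5) and arr[0] < 6 and 3*arr[4] > acc - 9)) and ((not (arr[3] + mem[x + 3] <= -4)) -> (arr[0] < 6 and 3*arr[4] > acc - 9))


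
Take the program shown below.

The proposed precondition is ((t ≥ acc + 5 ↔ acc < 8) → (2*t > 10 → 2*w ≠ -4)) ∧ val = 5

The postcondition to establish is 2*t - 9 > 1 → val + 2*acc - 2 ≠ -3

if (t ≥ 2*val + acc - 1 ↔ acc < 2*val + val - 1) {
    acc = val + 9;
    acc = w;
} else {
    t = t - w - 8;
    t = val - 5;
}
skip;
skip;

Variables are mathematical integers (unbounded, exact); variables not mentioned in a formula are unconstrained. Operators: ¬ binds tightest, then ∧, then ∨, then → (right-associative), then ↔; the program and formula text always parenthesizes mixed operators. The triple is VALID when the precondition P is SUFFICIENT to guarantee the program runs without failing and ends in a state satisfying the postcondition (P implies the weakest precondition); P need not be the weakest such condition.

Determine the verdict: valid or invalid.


Working backward. After the program, the postcondition 2*t - 9 > 1 → val + 2*acc - 2 ≠ -3 must hold; in canonical form it is 2*t > 10 → 2*acc + val ≠ -1.
Before skip: 2*t > 10 → 2*acc + val ≠ -1
Before skip: 2*t > 10 → 2*acc + val ≠ -1
Then branch requires 2*t > 10 → val + 2*w ≠ -1; else branch requires 2*val > 20 → 2*acc + val ≠ -1.
Before the if: ((t ≥ acc + 2*val - 1 ↔ acc < 3*val - 1) → (2*t > 10 → val + 2*w ≠ -1)) ∧ ((¬(t ≥ acc + 2*val - 1 ↔ acc < 3*val - 1)) → (2*val > 20 → 2*acc + val ≠ -1))
The weakest precondition is ((t ≥ acc + 2*val - 1 ↔ acc < 3*val - 1) → (2*t > 10 → val + 2*w ≠ -1)) ∧ ((¬(t ≥ acc + 2*val - 1 ↔ acc < 3*val - 1)) → (2*val > 20 → 2*acc + val ≠ -1)).
Check whether ((t ≥ acc + 5 ↔ acc < 8) → (2*t > 10 → 2*w ≠ -4)) ∧ val = 5 implies it.
Countermodel: at the initial state acc = -3, t = 6, val = 5, w = -3, the precondition holds but the weakest precondition fails.
Answer: invalid


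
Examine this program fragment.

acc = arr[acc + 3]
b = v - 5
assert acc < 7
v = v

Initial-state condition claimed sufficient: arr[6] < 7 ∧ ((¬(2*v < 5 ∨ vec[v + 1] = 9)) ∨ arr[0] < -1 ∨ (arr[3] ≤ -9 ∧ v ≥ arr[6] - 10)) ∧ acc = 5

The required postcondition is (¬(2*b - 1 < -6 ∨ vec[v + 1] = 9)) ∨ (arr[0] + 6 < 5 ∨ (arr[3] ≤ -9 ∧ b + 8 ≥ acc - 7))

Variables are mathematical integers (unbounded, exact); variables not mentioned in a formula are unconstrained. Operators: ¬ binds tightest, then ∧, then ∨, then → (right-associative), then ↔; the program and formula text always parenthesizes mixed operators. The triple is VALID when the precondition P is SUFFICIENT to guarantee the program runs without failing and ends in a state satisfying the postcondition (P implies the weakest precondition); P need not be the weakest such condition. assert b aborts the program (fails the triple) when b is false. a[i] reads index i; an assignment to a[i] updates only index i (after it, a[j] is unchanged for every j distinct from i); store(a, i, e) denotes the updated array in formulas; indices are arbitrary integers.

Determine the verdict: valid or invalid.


Working backward. After the program, the postcondition (¬(2*b - 1 < -6 ∨ vec[v + 1] = 9)) ∨ (arr[0] + 6 < 5 ∨ (arr[3] ≤ -9 ∧ b + 8 ≥ acc - 7)) must hold; in canonical form it is (¬(2*b < -5 ∨ vec[v + 1] = 9)) ∨ arr[0] < -1 ∨ (arr[3] ≤ -9 ∧ b ≥ acc - 15).
Before v := v: (¬(2*b < -5 ∨ vec[v + 1] = 9)) ∨ arr[0] < -1 ∨ (arr[3] ≤ -9 ∧ b ≥ acc - 15)
Before assert acc < 7: acc < 7 ∧ ((¬(2*b < -5 ∨ vec[v + 1] = 9)) ∨ arr[0] < -1 ∨ (arr[3] ≤ -9 ∧ b ≥ acc - 15))
Before b := v - 5: acc < 7 ∧ ((¬(2*v < 5 ∨ vec[v + 1] = 9)) ∨ arr[0] < -1 ∨ (arr[3] ≤ -9 ∧ v ≥ acc - 10))
Before acc := arr[acc + 3]: arr[acc + 3] < 7 ∧ ((¬(2*v < 5 ∨ vec[v + 1] = 9)) ∨ arr[0] < -1 ∨ (arr[3] ≤ -9 ∧ v ≥ arr[acc + 3] - 10))
The weakest precondition is arr[acc + 3] < 7 ∧ ((¬(2*v < 5 ∨ vec[v + 1] = 9)) ∨ arr[0] < -1 ∨ (arr[3] ≤ -9 ∧ v ≥ arr[acc + 3] - 10)).
Check whether arr[6] < 7 ∧ ((¬(2*v < 5 ∨ vec[v + 1] = 9)) ∨ arr[0] < -1 ∨ (arr[3] ≤ -9 ∧ v ≥ arr[6] - 10)) ∧ acc = 5 implies it.
Countermodel: at the initial state acc = 5, arr = {[0] = 6516, [1] = -9, [3] = -9, [6] = -15521, [8] = 11, elsewhere -9}, v = 0, vec = {[0] = 10, [1] = 10, [3] = 10, [6] = 10, [8] = 10, elsewhere 10}, the precondition holds but the weakest precondition fails.
Answer: invalid


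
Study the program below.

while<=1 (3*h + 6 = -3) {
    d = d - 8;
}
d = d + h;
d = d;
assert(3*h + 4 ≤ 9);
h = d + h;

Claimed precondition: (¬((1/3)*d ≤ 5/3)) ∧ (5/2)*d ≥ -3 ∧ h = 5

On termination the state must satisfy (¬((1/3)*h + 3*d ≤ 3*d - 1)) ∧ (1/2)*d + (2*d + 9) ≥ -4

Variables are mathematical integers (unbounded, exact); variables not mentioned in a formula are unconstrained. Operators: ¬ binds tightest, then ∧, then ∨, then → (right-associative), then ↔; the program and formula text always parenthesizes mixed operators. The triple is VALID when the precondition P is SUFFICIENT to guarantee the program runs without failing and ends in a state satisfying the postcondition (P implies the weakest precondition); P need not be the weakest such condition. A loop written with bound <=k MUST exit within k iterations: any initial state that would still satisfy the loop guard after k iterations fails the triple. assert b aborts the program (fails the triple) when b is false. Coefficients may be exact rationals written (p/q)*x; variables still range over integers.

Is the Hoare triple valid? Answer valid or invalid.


Working backward. After the program, the postcondition (¬((1/3)*h + 3*d ≤ 3*d - 1)) ∧ (1/2)*d + (2*d + 9) ≥ -4 must hold; in canonical form it is (¬((1/3)*h ≤ -1)) ∧ (5/2)*d ≥ -13.
Before h := d + h: (¬((1/3)*d + (1/3)*h ≤ -1)) ∧ (5/2)*d ≥ -13
Before assert 3*h + 4 ≤ 9: 3*h ≤ 5 ∧ (¬((1/3)*d + (1/3)*h ≤ -1)) ∧ (5/2)*d ≥ -13
Before d := d: 3*h ≤ 5 ∧ (¬((1/3)*d + (1/3)*h ≤ -1)) ∧ (5/2)*d ≥ -13
Before d := d + h: 3*h ≤ 5 ∧ (¬((1/3)*d + (2/3)*h ≤ -1)) ∧ (5/2)*d + (5/2)*h ≥ -13
Before the loop (bound <=1), unroll the exhaustion recursion (WP_0 = exit-now case; WP_j = one more guarded iteration, up to j = 1):
  WP_0: (¬(3*h = -9)) ∧ 3*h ≤ 5 ∧ (¬((1/3)*d + (2/3)*h ≤ -1)) ∧ (5/2)*d + (5/2)*h ≥ -13
  WP_1: (3*h = -9 → ((¬(3*h = -9)) ∧ 3*h ≤ 5 ∧ (¬((1/3)*d + (2/3)*h ≤ 5/3)) ∧ (5/2)*d + (5/2)*h ≥ 7)) ∧ ((¬(3*h = -9)) → (3*h ≤ 5 ∧ (¬((1/3)*d + (2/3)*h ≤ -1)) ∧ (5/2)*d + (5/2)*h ≥ -13))
So before the loop: (3*h = -9 → ((¬(3*h = -9)) ∧ 3*h ≤ 5 ∧ (¬((1/3)*d + (2/3)*h ≤ 5/3)) ∧ (5/2)*d + (5/2)*h ≥ 7)) ∧ ((¬(3*h = -9)) → (3*h ≤ 5 ∧ (¬((1/3)*d + (2/3)*h ≤ -1)) ∧ (5/2)*d + (5/2)*h ≥ -13))
The weakest precondition is (3*h = -9 → ((¬(3*h = -9)) ∧ 3*h ≤ 5 ∧ (¬((1/3)*d + (2/3)*h ≤ 5/3)) ∧ (5/2)*d + (5/2)*h ≥ 7)) ∧ ((¬(3*h = -9)) → (3*h ≤ 5 ∧ (¬((1/3)*d + (2/3)*h ≤ -1)) ∧ (5/2)*d + (5/2)*h ≥ -13)).
Check whether (¬((1/3)*d ≤ 5/3)) ∧ (5/2)*d ≥ -3 ∧ h = 5 implies it.
Countermodel: at the initial state d = 6, h = 5, the precondition holds but the weakest precondition fails.
Answer: invalid


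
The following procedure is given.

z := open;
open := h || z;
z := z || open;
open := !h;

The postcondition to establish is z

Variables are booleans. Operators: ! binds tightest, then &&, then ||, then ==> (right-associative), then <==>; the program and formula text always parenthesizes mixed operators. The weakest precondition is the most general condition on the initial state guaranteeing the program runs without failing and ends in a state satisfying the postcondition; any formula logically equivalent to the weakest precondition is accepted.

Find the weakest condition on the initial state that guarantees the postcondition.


Working backward. After the program, z must hold.
Before open := !h: z
Before z := z || open: z || open
Before open := h || z: z || h
Before z := open: open || h
Answer: WP = open || h


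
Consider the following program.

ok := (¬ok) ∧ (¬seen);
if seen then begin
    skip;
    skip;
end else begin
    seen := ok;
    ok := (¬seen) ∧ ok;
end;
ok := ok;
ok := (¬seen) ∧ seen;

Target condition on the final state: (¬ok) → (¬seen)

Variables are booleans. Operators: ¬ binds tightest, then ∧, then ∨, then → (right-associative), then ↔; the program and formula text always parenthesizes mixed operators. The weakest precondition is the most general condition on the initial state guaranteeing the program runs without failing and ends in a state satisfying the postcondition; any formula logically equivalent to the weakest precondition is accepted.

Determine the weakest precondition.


Working backward. After the program, (¬ok) → (¬seen) must hold.
Before ok := (¬seen) ∧ seen: ¬seen
Before ok := ok: ¬seen
Then branch requires ¬seen; else branch requires ¬ok.
Before the if: (seen → (¬seen)) ∧ ((¬seen) → (¬ok))
Before ok := (¬ok) ∧ (¬seen): (seen → (¬seen)) ∧ ((¬seen) → (¬((¬ok) ∧ (¬seen))))
Answer: WP = (seen → (¬seen)) ∧ ((¬seen) → (¬((¬ok) ∧ (¬seen))))


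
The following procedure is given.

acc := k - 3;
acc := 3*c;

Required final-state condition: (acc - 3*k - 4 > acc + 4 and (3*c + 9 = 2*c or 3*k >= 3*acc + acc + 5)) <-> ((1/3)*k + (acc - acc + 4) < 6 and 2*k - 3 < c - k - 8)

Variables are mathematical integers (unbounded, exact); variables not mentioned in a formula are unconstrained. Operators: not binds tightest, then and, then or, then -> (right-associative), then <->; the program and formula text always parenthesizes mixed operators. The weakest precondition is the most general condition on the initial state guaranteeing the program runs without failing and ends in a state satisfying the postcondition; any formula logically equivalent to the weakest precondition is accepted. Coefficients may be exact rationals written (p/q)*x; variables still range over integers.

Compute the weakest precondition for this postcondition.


Working backward. After the program, the postcondition (acc - 3*k - 4 > acc + 4 and (3*c + 9 = 2*c or 3*k >= 3*acc + acc + 5)) <-> ((1/3)*k + (acc - acc + 4) < 6 and 2*k - 3 < c - k - 8) must hold; in canonical form it is (3*k < -8 and (c = -9 or 3*k >= 4*acc + 5)) <-> ((1/3)*k < 2 and 3*k < c - 5).
Before acc := 3*c: (3*k < -8 and (c = -9 or 3*k >= 12*c + 5)) <-> ((1/3)*k < 2 and 3*k < c - 5)
Before acc := k - 3: (3*k < -8 and (c = -9 or 3*k >= 12*c + 5)) <-> ((1/3)*k < 2 and 3*k < c - 5)
Answer: WP = (3*k < -8 and (c = -9 or 3*k >= 12*c + 5)) <-> ((1/3)*k < 2 and 3*k < c - 5)


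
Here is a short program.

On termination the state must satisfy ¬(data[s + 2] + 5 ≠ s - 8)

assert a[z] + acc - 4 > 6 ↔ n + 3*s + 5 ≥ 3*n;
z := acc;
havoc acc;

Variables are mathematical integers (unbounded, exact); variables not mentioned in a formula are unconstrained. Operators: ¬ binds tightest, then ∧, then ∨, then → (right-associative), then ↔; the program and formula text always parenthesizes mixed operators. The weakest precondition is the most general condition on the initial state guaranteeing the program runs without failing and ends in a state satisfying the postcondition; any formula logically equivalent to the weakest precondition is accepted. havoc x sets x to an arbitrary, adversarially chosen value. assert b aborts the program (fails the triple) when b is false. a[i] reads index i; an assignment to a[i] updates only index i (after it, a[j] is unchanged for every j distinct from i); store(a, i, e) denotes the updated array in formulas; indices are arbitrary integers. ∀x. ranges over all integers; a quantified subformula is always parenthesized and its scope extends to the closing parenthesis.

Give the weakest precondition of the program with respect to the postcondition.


Working backward. After the program, the postcondition ¬(data[s + 2] + 5 ≠ s - 8) must hold; in canonical form it is ¬(data[s + 2] ≠ s - 13).
Before havoc acc: ¬(data[s + 2] ≠ s - 13)
Before z := acc: ¬(data[s + 2] ≠ s - 13)
Before assert a[z] + acc - 4 > 6 ↔ n + 3*s + 5 ≥ 3*n: (a[z] + acc > 10 ↔ 3*s ≥ 2*n - 5) ∧ (¬(data[s + 2] ≠ s - 13))
Answer: WP = (a[z] + acc > 10 ↔ 3*s ≥ 2*n - 5) ∧ (¬(data[s + 2] ≠ s - 13))


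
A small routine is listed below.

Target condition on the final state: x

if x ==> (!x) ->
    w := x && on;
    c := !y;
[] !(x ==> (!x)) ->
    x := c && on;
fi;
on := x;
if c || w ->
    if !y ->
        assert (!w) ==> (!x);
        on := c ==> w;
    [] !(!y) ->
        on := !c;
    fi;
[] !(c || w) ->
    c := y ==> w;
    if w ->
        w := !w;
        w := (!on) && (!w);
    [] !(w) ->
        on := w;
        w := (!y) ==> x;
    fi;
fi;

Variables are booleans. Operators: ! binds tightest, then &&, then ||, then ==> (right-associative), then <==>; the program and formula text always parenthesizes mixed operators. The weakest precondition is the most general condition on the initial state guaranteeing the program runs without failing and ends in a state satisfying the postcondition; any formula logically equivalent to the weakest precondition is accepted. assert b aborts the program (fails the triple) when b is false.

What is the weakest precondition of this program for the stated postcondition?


Working backward. After the program, x must hold.
Then branch requires ((!y) ==> (((!w) ==> (!x)) && x)) && (y ==> x); else branch requires (w ==> x) && ((!w) ==> x).
Before the if: ((c || w) ==> (((!y) ==> (((!w) ==> (!x)) && x)) && (y ==> x))) && ((!(c || w)) ==> ((w ==> x) && ((!w) ==> x)))
Before on := x: ((c || w) ==> (((!y) ==> (((!w) ==> (!x)) && x)) && (y ==> x))) && ((!(c || w)) ==> ((w ==> x) && ((!w) ==> x)))
Then branch requires (((!y) || (x && on)) ==> (((!y) ==> (((!(x && on)) ==> (!x)) && x)) && (y ==> x))) && ((!((!y) || (x && on))) ==> (((x && on) ==> x) && ((!(x && on)) ==> x))); else branch requires ((c || w) ==> (((!y) ==> (((!w) ==> (!(c && on))) && c && on)) && (y ==> (c && on)))) && ((!(c || w)) ==> ((w ==> (c && on)) && ((!w) ==> (c && on)))).
Before the if: ((x ==> (!x)) ==> ((((!y) || (x && on)) ==> (((!y) ==> (((!(x && on)) ==> (!x)) && x)) && (y ==> x))) && ((!((!y) || (x && on))) ==> (((x && on) ==> x) && ((!(x && on)) ==> x))))) && ((!(x ==> (!x))) ==> (((c || w) ==> (((!y) ==> (((!w) ==> (!(c && on))) && c && on)) && (y ==> (c && on)))) && ((!(c || w)) ==> ((w ==> (c && on)) && ((!w) ==> (c && on))))))
Answer: WP = ((x ==> (!x)) ==> ((((!y) || (x && on)) ==> (((!y) ==> (((!(x && on)) ==> (!x)) && x)) && (y ==> x))) && ((!((!y) || (x && on))) ==> (((x && on) ==> x) && ((!(x && on)) ==> x))))) && ((!(x ==> (!x))) ==> (((c || w) ==> (((!y) ==> (((!w) ==> (!(c && on))) && c && on)) && (y ==> (c && on)))) && ((!(c || w)) ==> ((w ==> (c && on)) && ((!w) ==> (c && on))))))


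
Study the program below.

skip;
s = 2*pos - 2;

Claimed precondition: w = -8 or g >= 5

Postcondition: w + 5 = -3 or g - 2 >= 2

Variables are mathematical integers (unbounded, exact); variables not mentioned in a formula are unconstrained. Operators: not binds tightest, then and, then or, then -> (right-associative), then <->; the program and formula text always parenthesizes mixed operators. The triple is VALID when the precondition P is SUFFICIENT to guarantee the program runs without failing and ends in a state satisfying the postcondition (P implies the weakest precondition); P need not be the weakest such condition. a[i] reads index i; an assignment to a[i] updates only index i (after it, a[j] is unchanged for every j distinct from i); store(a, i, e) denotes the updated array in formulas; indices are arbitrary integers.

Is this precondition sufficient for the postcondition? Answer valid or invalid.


Working backward. After the program, the postcondition w + 5 = -3 or g - 2 >= 2 must hold; in canonical form it is w = -8 or g >= 4.
Before s := 2*pos - 2: w = -8 or g >= 4
Before skip: w = -8 or g >= 4
The weakest precondition is w = -8 or g >= 4.
Check whether w = -8 or g >= 5 implies it.
Every state satisfying the precondition satisfies the weakest precondition: the implication holds.
Answer: valid


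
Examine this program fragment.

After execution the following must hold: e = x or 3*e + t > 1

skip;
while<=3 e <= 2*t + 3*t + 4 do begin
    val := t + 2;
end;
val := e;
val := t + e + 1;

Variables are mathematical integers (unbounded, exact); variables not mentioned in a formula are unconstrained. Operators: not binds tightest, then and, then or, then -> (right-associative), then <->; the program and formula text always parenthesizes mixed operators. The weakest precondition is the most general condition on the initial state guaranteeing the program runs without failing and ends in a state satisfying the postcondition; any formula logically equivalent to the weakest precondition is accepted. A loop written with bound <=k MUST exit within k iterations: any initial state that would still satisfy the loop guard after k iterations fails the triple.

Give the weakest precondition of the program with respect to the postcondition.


Working backward. After the program, e = x or 3*e + t > 1 must hold.
Before val := t + e + 1: e = x or 3*e + t > 1
Before val := e: e = x or 3*e + t > 1
Before the loop (bound <=3), unroll the exhaustion recursion (WP_0 = exit-now case; WP_j = one more guarded iteration, up to j = 3):
  WP_0: (not (e <= 5*t + 4)) and (e = x or 3*e + t > 1)
  WP_1: (e <= 5*t + 4 -> ((not (e <= 5*t + 4)) and (e = x or 3*e + t > 1))) and ((not (e <= 5*t + 4)) -> (e = x or 3*e + t > 1))
  WP_2: (e <= 5*t + 4 -> ((e <= 5*t + 4 -> ((not (e <= 5*t + 4)) and (e = x or 3*e + t > 1))) and ((not (e <= 5*t + 4)) -> (e = x or 3*e + t > 1)))) and ((not (e <= 5*t + 4)) -> (e = x or 3*e + t > 1))
  WP_3: (e <= 5*t + 4 -> ((e <= 5*t + 4 -> ((e <= 5*t + 4 -> ((not (e <= 5*t + 4)) and (e = x or 3*e + t > 1))) and ((not (e <= 5*t + 4)) -> (e = x or 3*e + t > 1)))) and ((not (e <= 5*t + 4)) -> (e = x or 3*e + t > 1)))) and ((not (e <= 5*t + 4)) -> (e = x or 3*e + t > 1))
So before the loop: (e <= 5*t + 4 -> ((e <= 5*t + 4 -> ((e <= 5*t + 4 -> ((not (e <= 5*t + 4)) and (e = x or 3*e + t > 1))) and ((not (e <= 5*t + 4)) -> (e = x or 3*e + t > 1)))) and ((not (e <= 5*t + 4)) -> (e = x or 3*e + t > 1)))) and ((not (e <= 5*t + 4)) -> (e = x or 3*e + t > 1))
Before skip: (e <= 5*t + 4 -> ((e <= 5*t + 4 -> ((e <= 5*t + 4 -> ((not (e <= 5*t + 4)) and (e = x or 3*e + t > 1))) and ((not (e <= 5*t + 4)) -> (e = x or 3*e + t > 1)))) and ((not (e <= 5*t + 4)) -> (e = x or 3*e + t > 1)))) and ((not (e <= 5*t + 4)) -> (e = x or 3*e + t > 1))
Answer: WP = (e <= 5*t + 4 -> ((e <= 5*t + 4 -> ((e <= 5*t + 4 -> ((not (e <= 5*t + 4)) and (e = x or 3*e + t > 1))) and ((not (e <= 5*t + 4)) -> (e = x or 3*e + t > 1)))) and ((not (e <= 5*t + 4)) -> (e = x or 3*e + t > 1)))) and ((not (e <= 5*t + 4)) -> (e = x or 3*e + t > 1))
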